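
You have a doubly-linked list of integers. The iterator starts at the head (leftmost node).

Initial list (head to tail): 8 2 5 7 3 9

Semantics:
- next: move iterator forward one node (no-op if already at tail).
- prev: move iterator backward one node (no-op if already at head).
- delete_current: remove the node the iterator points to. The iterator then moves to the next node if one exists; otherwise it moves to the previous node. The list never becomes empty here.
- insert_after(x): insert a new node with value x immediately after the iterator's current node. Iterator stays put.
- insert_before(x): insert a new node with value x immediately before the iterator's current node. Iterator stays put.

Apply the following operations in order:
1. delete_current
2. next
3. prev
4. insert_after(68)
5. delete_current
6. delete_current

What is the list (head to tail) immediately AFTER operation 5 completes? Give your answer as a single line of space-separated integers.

Answer: 68 5 7 3 9

Derivation:
After 1 (delete_current): list=[2, 5, 7, 3, 9] cursor@2
After 2 (next): list=[2, 5, 7, 3, 9] cursor@5
After 3 (prev): list=[2, 5, 7, 3, 9] cursor@2
After 4 (insert_after(68)): list=[2, 68, 5, 7, 3, 9] cursor@2
After 5 (delete_current): list=[68, 5, 7, 3, 9] cursor@68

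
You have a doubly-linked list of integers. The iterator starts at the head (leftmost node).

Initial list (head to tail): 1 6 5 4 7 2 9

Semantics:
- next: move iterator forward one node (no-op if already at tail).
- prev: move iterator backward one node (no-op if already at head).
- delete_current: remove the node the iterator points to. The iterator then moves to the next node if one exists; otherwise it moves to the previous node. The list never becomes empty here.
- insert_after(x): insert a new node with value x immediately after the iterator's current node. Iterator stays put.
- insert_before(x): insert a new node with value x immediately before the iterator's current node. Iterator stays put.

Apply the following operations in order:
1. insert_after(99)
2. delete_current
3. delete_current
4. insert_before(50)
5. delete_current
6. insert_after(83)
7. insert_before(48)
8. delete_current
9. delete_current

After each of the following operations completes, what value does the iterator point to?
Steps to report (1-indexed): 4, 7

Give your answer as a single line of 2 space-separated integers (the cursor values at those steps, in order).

After 1 (insert_after(99)): list=[1, 99, 6, 5, 4, 7, 2, 9] cursor@1
After 2 (delete_current): list=[99, 6, 5, 4, 7, 2, 9] cursor@99
After 3 (delete_current): list=[6, 5, 4, 7, 2, 9] cursor@6
After 4 (insert_before(50)): list=[50, 6, 5, 4, 7, 2, 9] cursor@6
After 5 (delete_current): list=[50, 5, 4, 7, 2, 9] cursor@5
After 6 (insert_after(83)): list=[50, 5, 83, 4, 7, 2, 9] cursor@5
After 7 (insert_before(48)): list=[50, 48, 5, 83, 4, 7, 2, 9] cursor@5
After 8 (delete_current): list=[50, 48, 83, 4, 7, 2, 9] cursor@83
After 9 (delete_current): list=[50, 48, 4, 7, 2, 9] cursor@4

Answer: 6 5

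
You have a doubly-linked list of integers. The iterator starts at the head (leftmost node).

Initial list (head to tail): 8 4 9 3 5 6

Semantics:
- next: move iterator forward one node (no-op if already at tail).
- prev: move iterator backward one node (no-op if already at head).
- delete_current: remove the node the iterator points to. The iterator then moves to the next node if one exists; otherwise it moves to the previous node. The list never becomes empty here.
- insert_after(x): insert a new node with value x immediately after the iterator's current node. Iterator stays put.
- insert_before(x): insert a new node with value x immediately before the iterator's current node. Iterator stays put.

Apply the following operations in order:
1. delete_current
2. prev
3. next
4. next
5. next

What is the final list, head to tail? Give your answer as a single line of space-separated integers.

Answer: 4 9 3 5 6

Derivation:
After 1 (delete_current): list=[4, 9, 3, 5, 6] cursor@4
After 2 (prev): list=[4, 9, 3, 5, 6] cursor@4
After 3 (next): list=[4, 9, 3, 5, 6] cursor@9
After 4 (next): list=[4, 9, 3, 5, 6] cursor@3
After 5 (next): list=[4, 9, 3, 5, 6] cursor@5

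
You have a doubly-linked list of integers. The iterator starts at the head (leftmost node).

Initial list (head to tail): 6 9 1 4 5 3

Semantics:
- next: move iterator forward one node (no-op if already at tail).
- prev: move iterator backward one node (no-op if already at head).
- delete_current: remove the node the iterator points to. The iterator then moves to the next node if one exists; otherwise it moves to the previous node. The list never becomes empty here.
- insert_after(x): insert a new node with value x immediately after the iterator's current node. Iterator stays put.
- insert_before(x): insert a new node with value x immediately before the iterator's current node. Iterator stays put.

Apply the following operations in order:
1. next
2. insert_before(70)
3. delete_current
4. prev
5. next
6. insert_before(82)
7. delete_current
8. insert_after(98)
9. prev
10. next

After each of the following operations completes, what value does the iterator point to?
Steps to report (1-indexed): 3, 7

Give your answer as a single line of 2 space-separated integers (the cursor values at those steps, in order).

After 1 (next): list=[6, 9, 1, 4, 5, 3] cursor@9
After 2 (insert_before(70)): list=[6, 70, 9, 1, 4, 5, 3] cursor@9
After 3 (delete_current): list=[6, 70, 1, 4, 5, 3] cursor@1
After 4 (prev): list=[6, 70, 1, 4, 5, 3] cursor@70
After 5 (next): list=[6, 70, 1, 4, 5, 3] cursor@1
After 6 (insert_before(82)): list=[6, 70, 82, 1, 4, 5, 3] cursor@1
After 7 (delete_current): list=[6, 70, 82, 4, 5, 3] cursor@4
After 8 (insert_after(98)): list=[6, 70, 82, 4, 98, 5, 3] cursor@4
After 9 (prev): list=[6, 70, 82, 4, 98, 5, 3] cursor@82
After 10 (next): list=[6, 70, 82, 4, 98, 5, 3] cursor@4

Answer: 1 4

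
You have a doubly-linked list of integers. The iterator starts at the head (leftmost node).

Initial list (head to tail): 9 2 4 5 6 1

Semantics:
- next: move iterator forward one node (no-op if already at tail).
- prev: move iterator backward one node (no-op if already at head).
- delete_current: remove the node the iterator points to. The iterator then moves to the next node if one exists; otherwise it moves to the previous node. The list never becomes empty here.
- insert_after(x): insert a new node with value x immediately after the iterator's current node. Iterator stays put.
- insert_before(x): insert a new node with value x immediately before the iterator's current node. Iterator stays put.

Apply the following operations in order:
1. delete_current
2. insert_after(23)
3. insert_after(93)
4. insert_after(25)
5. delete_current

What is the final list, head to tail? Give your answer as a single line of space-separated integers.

After 1 (delete_current): list=[2, 4, 5, 6, 1] cursor@2
After 2 (insert_after(23)): list=[2, 23, 4, 5, 6, 1] cursor@2
After 3 (insert_after(93)): list=[2, 93, 23, 4, 5, 6, 1] cursor@2
After 4 (insert_after(25)): list=[2, 25, 93, 23, 4, 5, 6, 1] cursor@2
After 5 (delete_current): list=[25, 93, 23, 4, 5, 6, 1] cursor@25

Answer: 25 93 23 4 5 6 1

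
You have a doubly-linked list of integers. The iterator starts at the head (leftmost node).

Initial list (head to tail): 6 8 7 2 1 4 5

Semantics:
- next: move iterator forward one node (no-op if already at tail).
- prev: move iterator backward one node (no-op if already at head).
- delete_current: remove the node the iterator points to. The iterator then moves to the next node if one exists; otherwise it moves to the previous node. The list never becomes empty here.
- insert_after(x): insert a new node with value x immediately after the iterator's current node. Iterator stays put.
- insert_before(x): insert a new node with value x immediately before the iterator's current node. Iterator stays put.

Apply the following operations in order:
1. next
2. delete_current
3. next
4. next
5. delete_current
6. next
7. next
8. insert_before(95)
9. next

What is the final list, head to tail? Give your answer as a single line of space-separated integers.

Answer: 6 7 2 4 95 5

Derivation:
After 1 (next): list=[6, 8, 7, 2, 1, 4, 5] cursor@8
After 2 (delete_current): list=[6, 7, 2, 1, 4, 5] cursor@7
After 3 (next): list=[6, 7, 2, 1, 4, 5] cursor@2
After 4 (next): list=[6, 7, 2, 1, 4, 5] cursor@1
After 5 (delete_current): list=[6, 7, 2, 4, 5] cursor@4
After 6 (next): list=[6, 7, 2, 4, 5] cursor@5
After 7 (next): list=[6, 7, 2, 4, 5] cursor@5
After 8 (insert_before(95)): list=[6, 7, 2, 4, 95, 5] cursor@5
After 9 (next): list=[6, 7, 2, 4, 95, 5] cursor@5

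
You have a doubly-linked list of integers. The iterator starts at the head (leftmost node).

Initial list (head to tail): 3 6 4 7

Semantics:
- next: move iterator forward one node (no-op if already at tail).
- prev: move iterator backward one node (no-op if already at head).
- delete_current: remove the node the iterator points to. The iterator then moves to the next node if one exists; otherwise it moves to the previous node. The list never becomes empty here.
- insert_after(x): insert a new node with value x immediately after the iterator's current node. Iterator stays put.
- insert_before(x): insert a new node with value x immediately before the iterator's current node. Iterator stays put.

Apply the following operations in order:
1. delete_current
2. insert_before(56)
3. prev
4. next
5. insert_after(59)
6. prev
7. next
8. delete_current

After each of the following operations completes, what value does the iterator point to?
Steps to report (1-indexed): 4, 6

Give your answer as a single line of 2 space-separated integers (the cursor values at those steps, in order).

After 1 (delete_current): list=[6, 4, 7] cursor@6
After 2 (insert_before(56)): list=[56, 6, 4, 7] cursor@6
After 3 (prev): list=[56, 6, 4, 7] cursor@56
After 4 (next): list=[56, 6, 4, 7] cursor@6
After 5 (insert_after(59)): list=[56, 6, 59, 4, 7] cursor@6
After 6 (prev): list=[56, 6, 59, 4, 7] cursor@56
After 7 (next): list=[56, 6, 59, 4, 7] cursor@6
After 8 (delete_current): list=[56, 59, 4, 7] cursor@59

Answer: 6 56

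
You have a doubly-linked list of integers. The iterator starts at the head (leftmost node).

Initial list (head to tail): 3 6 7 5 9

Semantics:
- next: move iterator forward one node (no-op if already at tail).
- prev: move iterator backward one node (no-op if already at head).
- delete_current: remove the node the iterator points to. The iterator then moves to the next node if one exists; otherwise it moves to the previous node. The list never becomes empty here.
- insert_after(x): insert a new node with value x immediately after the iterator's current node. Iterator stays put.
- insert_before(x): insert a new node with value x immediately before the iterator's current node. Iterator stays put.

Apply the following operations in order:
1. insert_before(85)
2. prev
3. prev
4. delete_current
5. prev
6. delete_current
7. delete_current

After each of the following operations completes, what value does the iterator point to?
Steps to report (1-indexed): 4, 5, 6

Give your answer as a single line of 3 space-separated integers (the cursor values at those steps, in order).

Answer: 3 3 6

Derivation:
After 1 (insert_before(85)): list=[85, 3, 6, 7, 5, 9] cursor@3
After 2 (prev): list=[85, 3, 6, 7, 5, 9] cursor@85
After 3 (prev): list=[85, 3, 6, 7, 5, 9] cursor@85
After 4 (delete_current): list=[3, 6, 7, 5, 9] cursor@3
After 5 (prev): list=[3, 6, 7, 5, 9] cursor@3
After 6 (delete_current): list=[6, 7, 5, 9] cursor@6
After 7 (delete_current): list=[7, 5, 9] cursor@7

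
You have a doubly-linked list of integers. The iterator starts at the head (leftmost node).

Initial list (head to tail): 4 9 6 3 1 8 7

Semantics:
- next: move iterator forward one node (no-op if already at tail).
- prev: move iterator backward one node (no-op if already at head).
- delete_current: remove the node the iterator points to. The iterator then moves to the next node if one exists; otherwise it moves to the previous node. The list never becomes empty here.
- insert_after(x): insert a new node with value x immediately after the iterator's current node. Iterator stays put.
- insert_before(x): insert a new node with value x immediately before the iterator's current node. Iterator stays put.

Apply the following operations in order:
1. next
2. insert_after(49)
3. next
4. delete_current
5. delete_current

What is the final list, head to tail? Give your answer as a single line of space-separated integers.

After 1 (next): list=[4, 9, 6, 3, 1, 8, 7] cursor@9
After 2 (insert_after(49)): list=[4, 9, 49, 6, 3, 1, 8, 7] cursor@9
After 3 (next): list=[4, 9, 49, 6, 3, 1, 8, 7] cursor@49
After 4 (delete_current): list=[4, 9, 6, 3, 1, 8, 7] cursor@6
After 5 (delete_current): list=[4, 9, 3, 1, 8, 7] cursor@3

Answer: 4 9 3 1 8 7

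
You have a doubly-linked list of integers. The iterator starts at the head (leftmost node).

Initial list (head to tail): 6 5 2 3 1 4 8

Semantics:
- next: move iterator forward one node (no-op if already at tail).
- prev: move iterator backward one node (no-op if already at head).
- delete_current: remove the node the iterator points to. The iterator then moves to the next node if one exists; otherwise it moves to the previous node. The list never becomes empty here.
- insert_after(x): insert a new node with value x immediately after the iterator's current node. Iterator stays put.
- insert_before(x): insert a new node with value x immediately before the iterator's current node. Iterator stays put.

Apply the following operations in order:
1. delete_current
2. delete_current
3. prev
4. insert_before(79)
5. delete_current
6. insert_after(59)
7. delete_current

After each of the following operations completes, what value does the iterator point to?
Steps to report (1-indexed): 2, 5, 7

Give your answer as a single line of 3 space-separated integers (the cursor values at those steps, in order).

After 1 (delete_current): list=[5, 2, 3, 1, 4, 8] cursor@5
After 2 (delete_current): list=[2, 3, 1, 4, 8] cursor@2
After 3 (prev): list=[2, 3, 1, 4, 8] cursor@2
After 4 (insert_before(79)): list=[79, 2, 3, 1, 4, 8] cursor@2
After 5 (delete_current): list=[79, 3, 1, 4, 8] cursor@3
After 6 (insert_after(59)): list=[79, 3, 59, 1, 4, 8] cursor@3
After 7 (delete_current): list=[79, 59, 1, 4, 8] cursor@59

Answer: 2 3 59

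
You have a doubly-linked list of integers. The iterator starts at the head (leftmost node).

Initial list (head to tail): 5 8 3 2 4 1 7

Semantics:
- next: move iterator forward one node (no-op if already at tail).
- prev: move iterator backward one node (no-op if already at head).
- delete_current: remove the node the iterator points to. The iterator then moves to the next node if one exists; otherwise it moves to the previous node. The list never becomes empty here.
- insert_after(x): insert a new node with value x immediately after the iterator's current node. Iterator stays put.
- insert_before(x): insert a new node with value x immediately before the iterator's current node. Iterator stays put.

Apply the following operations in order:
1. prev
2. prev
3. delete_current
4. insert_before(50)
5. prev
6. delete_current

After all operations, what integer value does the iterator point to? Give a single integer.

After 1 (prev): list=[5, 8, 3, 2, 4, 1, 7] cursor@5
After 2 (prev): list=[5, 8, 3, 2, 4, 1, 7] cursor@5
After 3 (delete_current): list=[8, 3, 2, 4, 1, 7] cursor@8
After 4 (insert_before(50)): list=[50, 8, 3, 2, 4, 1, 7] cursor@8
After 5 (prev): list=[50, 8, 3, 2, 4, 1, 7] cursor@50
After 6 (delete_current): list=[8, 3, 2, 4, 1, 7] cursor@8

Answer: 8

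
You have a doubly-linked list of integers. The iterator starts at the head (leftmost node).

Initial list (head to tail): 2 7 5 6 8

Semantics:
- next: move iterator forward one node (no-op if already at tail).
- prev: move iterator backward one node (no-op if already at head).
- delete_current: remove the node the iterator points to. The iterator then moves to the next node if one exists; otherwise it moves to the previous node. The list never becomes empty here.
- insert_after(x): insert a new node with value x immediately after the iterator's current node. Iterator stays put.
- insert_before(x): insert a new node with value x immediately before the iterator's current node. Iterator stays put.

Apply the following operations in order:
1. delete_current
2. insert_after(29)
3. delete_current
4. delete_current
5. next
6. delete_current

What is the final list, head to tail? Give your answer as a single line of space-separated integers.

After 1 (delete_current): list=[7, 5, 6, 8] cursor@7
After 2 (insert_after(29)): list=[7, 29, 5, 6, 8] cursor@7
After 3 (delete_current): list=[29, 5, 6, 8] cursor@29
After 4 (delete_current): list=[5, 6, 8] cursor@5
After 5 (next): list=[5, 6, 8] cursor@6
After 6 (delete_current): list=[5, 8] cursor@8

Answer: 5 8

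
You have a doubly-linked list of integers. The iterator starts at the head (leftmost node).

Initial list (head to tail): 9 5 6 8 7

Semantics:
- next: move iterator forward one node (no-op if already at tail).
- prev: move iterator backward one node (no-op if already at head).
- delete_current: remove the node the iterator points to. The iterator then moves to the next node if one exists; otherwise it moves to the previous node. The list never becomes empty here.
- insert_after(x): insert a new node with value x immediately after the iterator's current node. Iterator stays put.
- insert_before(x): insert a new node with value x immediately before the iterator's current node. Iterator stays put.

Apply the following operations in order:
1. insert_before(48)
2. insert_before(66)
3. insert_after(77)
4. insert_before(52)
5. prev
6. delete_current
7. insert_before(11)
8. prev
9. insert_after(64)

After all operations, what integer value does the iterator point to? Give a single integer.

Answer: 11

Derivation:
After 1 (insert_before(48)): list=[48, 9, 5, 6, 8, 7] cursor@9
After 2 (insert_before(66)): list=[48, 66, 9, 5, 6, 8, 7] cursor@9
After 3 (insert_after(77)): list=[48, 66, 9, 77, 5, 6, 8, 7] cursor@9
After 4 (insert_before(52)): list=[48, 66, 52, 9, 77, 5, 6, 8, 7] cursor@9
After 5 (prev): list=[48, 66, 52, 9, 77, 5, 6, 8, 7] cursor@52
After 6 (delete_current): list=[48, 66, 9, 77, 5, 6, 8, 7] cursor@9
After 7 (insert_before(11)): list=[48, 66, 11, 9, 77, 5, 6, 8, 7] cursor@9
After 8 (prev): list=[48, 66, 11, 9, 77, 5, 6, 8, 7] cursor@11
After 9 (insert_after(64)): list=[48, 66, 11, 64, 9, 77, 5, 6, 8, 7] cursor@11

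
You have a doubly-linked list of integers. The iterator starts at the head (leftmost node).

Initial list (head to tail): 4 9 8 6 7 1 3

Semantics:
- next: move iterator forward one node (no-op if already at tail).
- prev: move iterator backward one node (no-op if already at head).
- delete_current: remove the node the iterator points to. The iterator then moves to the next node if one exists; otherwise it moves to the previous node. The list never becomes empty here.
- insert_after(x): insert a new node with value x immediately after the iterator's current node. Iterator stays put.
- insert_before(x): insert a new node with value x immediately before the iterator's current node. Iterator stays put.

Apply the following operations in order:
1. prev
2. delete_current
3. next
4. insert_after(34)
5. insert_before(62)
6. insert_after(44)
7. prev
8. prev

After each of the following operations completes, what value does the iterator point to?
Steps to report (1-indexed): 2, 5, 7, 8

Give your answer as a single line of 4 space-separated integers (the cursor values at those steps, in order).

After 1 (prev): list=[4, 9, 8, 6, 7, 1, 3] cursor@4
After 2 (delete_current): list=[9, 8, 6, 7, 1, 3] cursor@9
After 3 (next): list=[9, 8, 6, 7, 1, 3] cursor@8
After 4 (insert_after(34)): list=[9, 8, 34, 6, 7, 1, 3] cursor@8
After 5 (insert_before(62)): list=[9, 62, 8, 34, 6, 7, 1, 3] cursor@8
After 6 (insert_after(44)): list=[9, 62, 8, 44, 34, 6, 7, 1, 3] cursor@8
After 7 (prev): list=[9, 62, 8, 44, 34, 6, 7, 1, 3] cursor@62
After 8 (prev): list=[9, 62, 8, 44, 34, 6, 7, 1, 3] cursor@9

Answer: 9 8 62 9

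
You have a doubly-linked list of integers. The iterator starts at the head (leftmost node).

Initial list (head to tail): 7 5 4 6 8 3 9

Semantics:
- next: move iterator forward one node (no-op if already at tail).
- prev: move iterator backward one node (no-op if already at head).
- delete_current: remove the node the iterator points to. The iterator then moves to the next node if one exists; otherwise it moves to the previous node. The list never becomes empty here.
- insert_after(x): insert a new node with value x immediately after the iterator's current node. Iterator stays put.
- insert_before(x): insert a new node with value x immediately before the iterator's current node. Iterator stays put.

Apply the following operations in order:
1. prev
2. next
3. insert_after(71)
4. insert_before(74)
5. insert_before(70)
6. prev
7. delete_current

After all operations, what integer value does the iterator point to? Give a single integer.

Answer: 5

Derivation:
After 1 (prev): list=[7, 5, 4, 6, 8, 3, 9] cursor@7
After 2 (next): list=[7, 5, 4, 6, 8, 3, 9] cursor@5
After 3 (insert_after(71)): list=[7, 5, 71, 4, 6, 8, 3, 9] cursor@5
After 4 (insert_before(74)): list=[7, 74, 5, 71, 4, 6, 8, 3, 9] cursor@5
After 5 (insert_before(70)): list=[7, 74, 70, 5, 71, 4, 6, 8, 3, 9] cursor@5
After 6 (prev): list=[7, 74, 70, 5, 71, 4, 6, 8, 3, 9] cursor@70
After 7 (delete_current): list=[7, 74, 5, 71, 4, 6, 8, 3, 9] cursor@5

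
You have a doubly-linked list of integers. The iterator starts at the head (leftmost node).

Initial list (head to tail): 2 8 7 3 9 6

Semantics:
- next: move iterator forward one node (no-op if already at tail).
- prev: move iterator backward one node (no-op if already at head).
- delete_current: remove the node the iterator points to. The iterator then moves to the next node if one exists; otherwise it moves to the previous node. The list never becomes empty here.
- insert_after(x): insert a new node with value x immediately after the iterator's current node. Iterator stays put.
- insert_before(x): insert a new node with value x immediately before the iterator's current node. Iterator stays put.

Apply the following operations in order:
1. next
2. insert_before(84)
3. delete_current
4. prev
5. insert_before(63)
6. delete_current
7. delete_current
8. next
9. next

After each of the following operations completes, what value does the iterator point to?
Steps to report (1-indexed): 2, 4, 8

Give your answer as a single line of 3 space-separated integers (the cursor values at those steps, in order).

After 1 (next): list=[2, 8, 7, 3, 9, 6] cursor@8
After 2 (insert_before(84)): list=[2, 84, 8, 7, 3, 9, 6] cursor@8
After 3 (delete_current): list=[2, 84, 7, 3, 9, 6] cursor@7
After 4 (prev): list=[2, 84, 7, 3, 9, 6] cursor@84
After 5 (insert_before(63)): list=[2, 63, 84, 7, 3, 9, 6] cursor@84
After 6 (delete_current): list=[2, 63, 7, 3, 9, 6] cursor@7
After 7 (delete_current): list=[2, 63, 3, 9, 6] cursor@3
After 8 (next): list=[2, 63, 3, 9, 6] cursor@9
After 9 (next): list=[2, 63, 3, 9, 6] cursor@6

Answer: 8 84 9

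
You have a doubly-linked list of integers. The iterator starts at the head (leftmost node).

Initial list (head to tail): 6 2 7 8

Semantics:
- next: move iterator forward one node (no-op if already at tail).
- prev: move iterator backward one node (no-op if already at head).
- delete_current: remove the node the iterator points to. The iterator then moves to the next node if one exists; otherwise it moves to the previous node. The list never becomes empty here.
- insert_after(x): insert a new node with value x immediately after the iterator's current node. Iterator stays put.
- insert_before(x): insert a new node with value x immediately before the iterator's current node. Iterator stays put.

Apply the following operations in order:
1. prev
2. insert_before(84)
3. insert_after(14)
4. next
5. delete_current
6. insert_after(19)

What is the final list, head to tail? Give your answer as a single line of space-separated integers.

After 1 (prev): list=[6, 2, 7, 8] cursor@6
After 2 (insert_before(84)): list=[84, 6, 2, 7, 8] cursor@6
After 3 (insert_after(14)): list=[84, 6, 14, 2, 7, 8] cursor@6
After 4 (next): list=[84, 6, 14, 2, 7, 8] cursor@14
After 5 (delete_current): list=[84, 6, 2, 7, 8] cursor@2
After 6 (insert_after(19)): list=[84, 6, 2, 19, 7, 8] cursor@2

Answer: 84 6 2 19 7 8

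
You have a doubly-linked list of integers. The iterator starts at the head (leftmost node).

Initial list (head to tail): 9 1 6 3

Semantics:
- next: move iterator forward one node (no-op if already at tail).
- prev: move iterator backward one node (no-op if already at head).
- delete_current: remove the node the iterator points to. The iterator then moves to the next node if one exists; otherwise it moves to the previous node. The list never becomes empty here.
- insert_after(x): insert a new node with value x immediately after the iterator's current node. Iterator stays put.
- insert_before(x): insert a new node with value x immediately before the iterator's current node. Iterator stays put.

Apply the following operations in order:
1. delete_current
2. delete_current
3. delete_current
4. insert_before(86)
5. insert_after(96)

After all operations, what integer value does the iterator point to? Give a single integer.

After 1 (delete_current): list=[1, 6, 3] cursor@1
After 2 (delete_current): list=[6, 3] cursor@6
After 3 (delete_current): list=[3] cursor@3
After 4 (insert_before(86)): list=[86, 3] cursor@3
After 5 (insert_after(96)): list=[86, 3, 96] cursor@3

Answer: 3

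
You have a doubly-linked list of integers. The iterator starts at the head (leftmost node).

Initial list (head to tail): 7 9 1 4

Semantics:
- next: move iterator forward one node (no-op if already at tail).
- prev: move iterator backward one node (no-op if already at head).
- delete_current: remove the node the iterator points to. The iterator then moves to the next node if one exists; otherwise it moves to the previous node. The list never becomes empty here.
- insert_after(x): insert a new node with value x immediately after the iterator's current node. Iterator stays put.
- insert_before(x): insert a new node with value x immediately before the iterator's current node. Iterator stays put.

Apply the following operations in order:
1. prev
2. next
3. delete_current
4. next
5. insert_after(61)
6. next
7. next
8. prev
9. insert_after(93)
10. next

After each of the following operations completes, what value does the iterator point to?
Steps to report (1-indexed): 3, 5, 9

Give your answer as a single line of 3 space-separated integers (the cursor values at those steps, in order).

Answer: 1 4 4

Derivation:
After 1 (prev): list=[7, 9, 1, 4] cursor@7
After 2 (next): list=[7, 9, 1, 4] cursor@9
After 3 (delete_current): list=[7, 1, 4] cursor@1
After 4 (next): list=[7, 1, 4] cursor@4
After 5 (insert_after(61)): list=[7, 1, 4, 61] cursor@4
After 6 (next): list=[7, 1, 4, 61] cursor@61
After 7 (next): list=[7, 1, 4, 61] cursor@61
After 8 (prev): list=[7, 1, 4, 61] cursor@4
After 9 (insert_after(93)): list=[7, 1, 4, 93, 61] cursor@4
After 10 (next): list=[7, 1, 4, 93, 61] cursor@93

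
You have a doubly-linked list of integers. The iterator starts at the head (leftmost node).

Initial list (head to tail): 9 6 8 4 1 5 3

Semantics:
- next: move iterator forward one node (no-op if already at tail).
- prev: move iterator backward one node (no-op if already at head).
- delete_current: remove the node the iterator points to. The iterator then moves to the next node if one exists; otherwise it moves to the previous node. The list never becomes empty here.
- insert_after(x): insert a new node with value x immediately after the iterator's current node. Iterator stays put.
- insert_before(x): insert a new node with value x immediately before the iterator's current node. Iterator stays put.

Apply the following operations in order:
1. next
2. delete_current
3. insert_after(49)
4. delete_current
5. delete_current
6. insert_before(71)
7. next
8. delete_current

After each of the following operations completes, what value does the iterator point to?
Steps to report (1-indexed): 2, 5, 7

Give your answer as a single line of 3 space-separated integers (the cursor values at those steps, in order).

Answer: 8 4 1

Derivation:
After 1 (next): list=[9, 6, 8, 4, 1, 5, 3] cursor@6
After 2 (delete_current): list=[9, 8, 4, 1, 5, 3] cursor@8
After 3 (insert_after(49)): list=[9, 8, 49, 4, 1, 5, 3] cursor@8
After 4 (delete_current): list=[9, 49, 4, 1, 5, 3] cursor@49
After 5 (delete_current): list=[9, 4, 1, 5, 3] cursor@4
After 6 (insert_before(71)): list=[9, 71, 4, 1, 5, 3] cursor@4
After 7 (next): list=[9, 71, 4, 1, 5, 3] cursor@1
After 8 (delete_current): list=[9, 71, 4, 5, 3] cursor@5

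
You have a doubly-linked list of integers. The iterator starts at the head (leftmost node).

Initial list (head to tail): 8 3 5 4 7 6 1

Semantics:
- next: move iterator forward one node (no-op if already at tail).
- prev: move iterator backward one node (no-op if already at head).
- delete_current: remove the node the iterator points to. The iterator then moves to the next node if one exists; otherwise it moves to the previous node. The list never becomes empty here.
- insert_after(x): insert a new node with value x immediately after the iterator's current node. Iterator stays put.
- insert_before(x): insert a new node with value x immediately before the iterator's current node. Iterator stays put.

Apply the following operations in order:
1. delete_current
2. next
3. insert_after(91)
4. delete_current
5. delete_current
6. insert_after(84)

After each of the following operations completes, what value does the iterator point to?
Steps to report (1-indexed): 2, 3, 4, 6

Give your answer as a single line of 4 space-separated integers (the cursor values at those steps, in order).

Answer: 5 5 91 4

Derivation:
After 1 (delete_current): list=[3, 5, 4, 7, 6, 1] cursor@3
After 2 (next): list=[3, 5, 4, 7, 6, 1] cursor@5
After 3 (insert_after(91)): list=[3, 5, 91, 4, 7, 6, 1] cursor@5
After 4 (delete_current): list=[3, 91, 4, 7, 6, 1] cursor@91
After 5 (delete_current): list=[3, 4, 7, 6, 1] cursor@4
After 6 (insert_after(84)): list=[3, 4, 84, 7, 6, 1] cursor@4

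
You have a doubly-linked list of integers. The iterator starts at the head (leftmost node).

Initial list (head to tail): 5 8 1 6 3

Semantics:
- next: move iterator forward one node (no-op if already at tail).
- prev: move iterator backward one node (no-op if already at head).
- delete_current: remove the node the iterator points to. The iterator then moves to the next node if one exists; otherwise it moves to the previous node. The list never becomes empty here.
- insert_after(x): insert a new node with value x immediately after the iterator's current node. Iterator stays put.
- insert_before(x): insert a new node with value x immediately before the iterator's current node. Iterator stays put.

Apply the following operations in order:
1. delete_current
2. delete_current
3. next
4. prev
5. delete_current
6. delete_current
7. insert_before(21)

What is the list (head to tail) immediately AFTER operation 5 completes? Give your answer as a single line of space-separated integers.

After 1 (delete_current): list=[8, 1, 6, 3] cursor@8
After 2 (delete_current): list=[1, 6, 3] cursor@1
After 3 (next): list=[1, 6, 3] cursor@6
After 4 (prev): list=[1, 6, 3] cursor@1
After 5 (delete_current): list=[6, 3] cursor@6

Answer: 6 3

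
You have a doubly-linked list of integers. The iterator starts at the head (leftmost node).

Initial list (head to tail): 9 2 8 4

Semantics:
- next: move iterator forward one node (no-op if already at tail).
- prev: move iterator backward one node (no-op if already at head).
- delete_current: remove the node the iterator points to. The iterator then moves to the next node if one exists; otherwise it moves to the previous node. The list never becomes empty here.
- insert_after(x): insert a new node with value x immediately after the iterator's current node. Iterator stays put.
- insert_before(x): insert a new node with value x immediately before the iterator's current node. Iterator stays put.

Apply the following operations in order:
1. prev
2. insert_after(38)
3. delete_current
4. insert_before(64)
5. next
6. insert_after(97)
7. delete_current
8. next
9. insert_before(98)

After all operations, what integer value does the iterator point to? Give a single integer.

After 1 (prev): list=[9, 2, 8, 4] cursor@9
After 2 (insert_after(38)): list=[9, 38, 2, 8, 4] cursor@9
After 3 (delete_current): list=[38, 2, 8, 4] cursor@38
After 4 (insert_before(64)): list=[64, 38, 2, 8, 4] cursor@38
After 5 (next): list=[64, 38, 2, 8, 4] cursor@2
After 6 (insert_after(97)): list=[64, 38, 2, 97, 8, 4] cursor@2
After 7 (delete_current): list=[64, 38, 97, 8, 4] cursor@97
After 8 (next): list=[64, 38, 97, 8, 4] cursor@8
After 9 (insert_before(98)): list=[64, 38, 97, 98, 8, 4] cursor@8

Answer: 8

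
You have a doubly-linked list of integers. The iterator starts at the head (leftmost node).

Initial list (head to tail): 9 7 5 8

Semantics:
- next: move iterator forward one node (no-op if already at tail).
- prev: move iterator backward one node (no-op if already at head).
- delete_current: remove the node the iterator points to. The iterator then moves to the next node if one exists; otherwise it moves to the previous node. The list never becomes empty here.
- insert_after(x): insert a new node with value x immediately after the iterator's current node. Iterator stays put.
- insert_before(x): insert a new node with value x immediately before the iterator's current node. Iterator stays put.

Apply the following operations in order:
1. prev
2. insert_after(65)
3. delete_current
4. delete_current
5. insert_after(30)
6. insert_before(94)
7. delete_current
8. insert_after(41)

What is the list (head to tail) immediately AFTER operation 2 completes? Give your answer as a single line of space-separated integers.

Answer: 9 65 7 5 8

Derivation:
After 1 (prev): list=[9, 7, 5, 8] cursor@9
After 2 (insert_after(65)): list=[9, 65, 7, 5, 8] cursor@9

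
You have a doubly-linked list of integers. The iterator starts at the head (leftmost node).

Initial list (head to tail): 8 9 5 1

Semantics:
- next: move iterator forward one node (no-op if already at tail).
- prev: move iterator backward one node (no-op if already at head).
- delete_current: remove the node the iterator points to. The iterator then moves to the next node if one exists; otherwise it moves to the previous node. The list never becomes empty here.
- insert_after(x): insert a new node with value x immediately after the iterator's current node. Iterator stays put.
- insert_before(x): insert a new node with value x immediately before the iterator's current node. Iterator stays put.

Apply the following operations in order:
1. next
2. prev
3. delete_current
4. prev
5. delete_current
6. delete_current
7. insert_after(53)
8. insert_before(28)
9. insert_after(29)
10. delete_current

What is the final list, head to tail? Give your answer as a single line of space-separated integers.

After 1 (next): list=[8, 9, 5, 1] cursor@9
After 2 (prev): list=[8, 9, 5, 1] cursor@8
After 3 (delete_current): list=[9, 5, 1] cursor@9
After 4 (prev): list=[9, 5, 1] cursor@9
After 5 (delete_current): list=[5, 1] cursor@5
After 6 (delete_current): list=[1] cursor@1
After 7 (insert_after(53)): list=[1, 53] cursor@1
After 8 (insert_before(28)): list=[28, 1, 53] cursor@1
After 9 (insert_after(29)): list=[28, 1, 29, 53] cursor@1
After 10 (delete_current): list=[28, 29, 53] cursor@29

Answer: 28 29 53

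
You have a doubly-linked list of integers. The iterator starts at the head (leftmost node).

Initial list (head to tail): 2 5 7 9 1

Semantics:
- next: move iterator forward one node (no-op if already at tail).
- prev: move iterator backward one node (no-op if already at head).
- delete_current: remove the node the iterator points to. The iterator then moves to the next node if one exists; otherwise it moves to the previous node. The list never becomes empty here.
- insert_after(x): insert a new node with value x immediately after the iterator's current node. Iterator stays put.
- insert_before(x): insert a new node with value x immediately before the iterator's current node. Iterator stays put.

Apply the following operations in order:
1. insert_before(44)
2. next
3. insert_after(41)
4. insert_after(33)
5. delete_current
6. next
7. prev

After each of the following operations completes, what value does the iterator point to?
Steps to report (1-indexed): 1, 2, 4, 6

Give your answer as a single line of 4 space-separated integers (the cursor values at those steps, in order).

After 1 (insert_before(44)): list=[44, 2, 5, 7, 9, 1] cursor@2
After 2 (next): list=[44, 2, 5, 7, 9, 1] cursor@5
After 3 (insert_after(41)): list=[44, 2, 5, 41, 7, 9, 1] cursor@5
After 4 (insert_after(33)): list=[44, 2, 5, 33, 41, 7, 9, 1] cursor@5
After 5 (delete_current): list=[44, 2, 33, 41, 7, 9, 1] cursor@33
After 6 (next): list=[44, 2, 33, 41, 7, 9, 1] cursor@41
After 7 (prev): list=[44, 2, 33, 41, 7, 9, 1] cursor@33

Answer: 2 5 5 41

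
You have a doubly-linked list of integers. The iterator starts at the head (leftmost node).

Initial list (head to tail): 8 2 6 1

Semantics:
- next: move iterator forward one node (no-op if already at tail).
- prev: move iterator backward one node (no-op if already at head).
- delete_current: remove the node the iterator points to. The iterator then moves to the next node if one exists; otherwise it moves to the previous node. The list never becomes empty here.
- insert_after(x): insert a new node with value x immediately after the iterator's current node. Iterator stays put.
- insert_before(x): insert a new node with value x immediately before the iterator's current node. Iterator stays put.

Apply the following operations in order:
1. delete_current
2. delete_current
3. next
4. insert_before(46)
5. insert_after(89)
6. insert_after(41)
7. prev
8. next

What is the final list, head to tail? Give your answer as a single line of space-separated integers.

After 1 (delete_current): list=[2, 6, 1] cursor@2
After 2 (delete_current): list=[6, 1] cursor@6
After 3 (next): list=[6, 1] cursor@1
After 4 (insert_before(46)): list=[6, 46, 1] cursor@1
After 5 (insert_after(89)): list=[6, 46, 1, 89] cursor@1
After 6 (insert_after(41)): list=[6, 46, 1, 41, 89] cursor@1
After 7 (prev): list=[6, 46, 1, 41, 89] cursor@46
After 8 (next): list=[6, 46, 1, 41, 89] cursor@1

Answer: 6 46 1 41 89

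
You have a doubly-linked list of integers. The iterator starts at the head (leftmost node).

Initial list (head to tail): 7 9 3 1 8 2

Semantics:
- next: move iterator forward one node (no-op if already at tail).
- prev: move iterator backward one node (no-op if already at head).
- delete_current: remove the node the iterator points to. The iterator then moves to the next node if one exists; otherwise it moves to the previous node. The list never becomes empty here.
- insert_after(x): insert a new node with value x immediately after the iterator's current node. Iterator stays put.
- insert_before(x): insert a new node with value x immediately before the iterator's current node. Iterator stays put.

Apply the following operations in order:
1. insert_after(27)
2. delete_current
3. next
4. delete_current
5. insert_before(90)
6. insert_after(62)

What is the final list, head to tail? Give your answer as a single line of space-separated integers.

Answer: 27 90 3 62 1 8 2

Derivation:
After 1 (insert_after(27)): list=[7, 27, 9, 3, 1, 8, 2] cursor@7
After 2 (delete_current): list=[27, 9, 3, 1, 8, 2] cursor@27
After 3 (next): list=[27, 9, 3, 1, 8, 2] cursor@9
After 4 (delete_current): list=[27, 3, 1, 8, 2] cursor@3
After 5 (insert_before(90)): list=[27, 90, 3, 1, 8, 2] cursor@3
After 6 (insert_after(62)): list=[27, 90, 3, 62, 1, 8, 2] cursor@3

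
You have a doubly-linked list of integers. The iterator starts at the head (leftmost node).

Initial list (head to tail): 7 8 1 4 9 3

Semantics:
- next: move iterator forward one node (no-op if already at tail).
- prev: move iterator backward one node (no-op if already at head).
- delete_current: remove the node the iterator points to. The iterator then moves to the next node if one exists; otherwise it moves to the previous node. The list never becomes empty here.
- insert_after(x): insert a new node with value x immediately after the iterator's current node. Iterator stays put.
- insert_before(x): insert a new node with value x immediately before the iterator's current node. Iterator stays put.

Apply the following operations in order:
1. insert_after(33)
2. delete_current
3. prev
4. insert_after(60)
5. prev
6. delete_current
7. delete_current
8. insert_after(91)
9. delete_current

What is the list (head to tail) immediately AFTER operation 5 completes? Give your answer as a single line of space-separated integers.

Answer: 33 60 8 1 4 9 3

Derivation:
After 1 (insert_after(33)): list=[7, 33, 8, 1, 4, 9, 3] cursor@7
After 2 (delete_current): list=[33, 8, 1, 4, 9, 3] cursor@33
After 3 (prev): list=[33, 8, 1, 4, 9, 3] cursor@33
After 4 (insert_after(60)): list=[33, 60, 8, 1, 4, 9, 3] cursor@33
After 5 (prev): list=[33, 60, 8, 1, 4, 9, 3] cursor@33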